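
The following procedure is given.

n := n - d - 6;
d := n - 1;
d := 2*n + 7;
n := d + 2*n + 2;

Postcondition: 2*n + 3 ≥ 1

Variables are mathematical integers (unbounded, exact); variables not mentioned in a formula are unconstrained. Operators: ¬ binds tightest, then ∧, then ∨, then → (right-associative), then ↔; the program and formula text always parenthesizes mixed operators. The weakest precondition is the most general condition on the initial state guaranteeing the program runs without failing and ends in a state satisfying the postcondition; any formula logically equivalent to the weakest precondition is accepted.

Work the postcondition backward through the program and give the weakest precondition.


Working backward. After the program, the postcondition 2*n + 3 ≥ 1 must hold; in canonical form it is 2*n ≥ -2.
Before n := d + 2*n + 2: 2*d + 4*n ≥ -6
Before d := 2*n + 7: 8*n ≥ -20
Before d := n - 1: 8*n ≥ -20
Before n := n - d - 6: 8*n ≥ 8*d + 28
Answer: WP = 8*n ≥ 8*d + 28


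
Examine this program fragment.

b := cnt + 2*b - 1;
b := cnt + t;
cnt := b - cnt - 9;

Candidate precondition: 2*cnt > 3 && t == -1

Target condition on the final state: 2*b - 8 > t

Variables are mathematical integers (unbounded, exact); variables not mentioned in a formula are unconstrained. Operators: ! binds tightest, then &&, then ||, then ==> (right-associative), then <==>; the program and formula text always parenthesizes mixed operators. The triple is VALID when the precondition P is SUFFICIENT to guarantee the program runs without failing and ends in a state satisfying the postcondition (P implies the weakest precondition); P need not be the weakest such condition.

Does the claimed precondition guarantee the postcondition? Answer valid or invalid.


Working backward. After the program, the postcondition 2*b - 8 > t must hold; in canonical form it is 2*b > t + 8.
Before cnt := b - cnt - 9: 2*b > t + 8
Before b := cnt + t: 2*cnt + t > 8
Before b := cnt + 2*b - 1: 2*cnt + t > 8
The weakest precondition is 2*cnt + t > 8.
Check whether 2*cnt > 3 && t == -1 implies it.
Countermodel: at the initial state cnt = 2, t = -1, the precondition holds but the weakest precondition fails.
Answer: invalid


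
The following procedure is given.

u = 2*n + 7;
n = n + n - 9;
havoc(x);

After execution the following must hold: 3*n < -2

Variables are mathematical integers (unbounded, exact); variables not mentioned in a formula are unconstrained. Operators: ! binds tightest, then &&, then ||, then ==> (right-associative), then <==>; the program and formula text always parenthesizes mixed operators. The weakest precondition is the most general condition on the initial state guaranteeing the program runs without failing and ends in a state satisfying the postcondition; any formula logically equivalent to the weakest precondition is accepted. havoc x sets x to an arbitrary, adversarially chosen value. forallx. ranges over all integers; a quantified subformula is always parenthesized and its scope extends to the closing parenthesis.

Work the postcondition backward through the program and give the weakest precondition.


Working backward. After the program, 3*n < -2 must hold.
Before havoc x: 3*n < -2
Before n := n + n - 9: 6*n < 25
Before u := 2*n + 7: 6*n < 25
Answer: WP = 6*n < 25


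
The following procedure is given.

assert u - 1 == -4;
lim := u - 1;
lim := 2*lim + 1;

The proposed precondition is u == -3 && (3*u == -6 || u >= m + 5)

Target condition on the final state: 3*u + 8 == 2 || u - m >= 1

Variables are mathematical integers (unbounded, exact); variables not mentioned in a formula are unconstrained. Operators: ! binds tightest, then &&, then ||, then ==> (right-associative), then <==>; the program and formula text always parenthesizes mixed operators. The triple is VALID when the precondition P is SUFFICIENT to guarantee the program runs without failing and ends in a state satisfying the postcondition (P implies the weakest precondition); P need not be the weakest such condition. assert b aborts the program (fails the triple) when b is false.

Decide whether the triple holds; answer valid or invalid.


Working backward. After the program, the postcondition 3*u + 8 == 2 || u - m >= 1 must hold; in canonical form it is 3*u == -6 || u >= m + 1.
Before lim := 2*lim + 1: 3*u == -6 || u >= m + 1
Before lim := u - 1: 3*u == -6 || u >= m + 1
Before assert u - 1 == -4: u == -3 && (3*u == -6 || u >= m + 1)
The weakest precondition is u == -3 && (3*u == -6 || u >= m + 1).
Check whether u == -3 && (3*u == -6 || u >= m + 5) implies it.
Every state satisfying the precondition satisfies the weakest precondition: the implication holds.
Answer: valid


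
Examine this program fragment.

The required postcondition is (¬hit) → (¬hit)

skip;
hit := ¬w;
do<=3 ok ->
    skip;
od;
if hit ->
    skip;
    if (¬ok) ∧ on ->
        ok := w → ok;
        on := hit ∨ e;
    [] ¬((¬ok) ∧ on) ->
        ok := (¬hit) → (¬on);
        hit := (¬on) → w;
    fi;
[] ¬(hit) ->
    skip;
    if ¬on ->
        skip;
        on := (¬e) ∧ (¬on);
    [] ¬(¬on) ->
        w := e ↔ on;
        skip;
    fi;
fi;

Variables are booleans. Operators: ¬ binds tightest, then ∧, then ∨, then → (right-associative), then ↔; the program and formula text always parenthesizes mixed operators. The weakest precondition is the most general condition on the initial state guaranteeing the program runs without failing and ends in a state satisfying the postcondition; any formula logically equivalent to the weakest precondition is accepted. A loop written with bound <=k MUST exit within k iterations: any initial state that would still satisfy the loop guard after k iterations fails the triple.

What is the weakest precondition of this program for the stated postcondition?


Working backward. After the program, the postcondition (¬hit) → (¬hit) must hold; in canonical form it is true.
Then branch requires true; else branch requires true.
Before the if: true
Before the loop (bound <=3), unroll the exhaustion recursion (WP_0 = exit-now case; WP_j = one more guarded iteration, up to j = 3):
  WP_0: ¬ok
  WP_1: ok → (¬ok)
  WP_2: ok → (ok → (¬ok))
  WP_3: ok → (ok → (ok → (¬ok)))
So before the loop: ok → (ok → (ok → (¬ok)))
Before hit := ¬w: ok → (ok → (ok → (¬ok)))
Before skip: ok → (ok → (ok → (¬ok)))
Answer: WP = ok → (ok → (ok → (¬ok)))


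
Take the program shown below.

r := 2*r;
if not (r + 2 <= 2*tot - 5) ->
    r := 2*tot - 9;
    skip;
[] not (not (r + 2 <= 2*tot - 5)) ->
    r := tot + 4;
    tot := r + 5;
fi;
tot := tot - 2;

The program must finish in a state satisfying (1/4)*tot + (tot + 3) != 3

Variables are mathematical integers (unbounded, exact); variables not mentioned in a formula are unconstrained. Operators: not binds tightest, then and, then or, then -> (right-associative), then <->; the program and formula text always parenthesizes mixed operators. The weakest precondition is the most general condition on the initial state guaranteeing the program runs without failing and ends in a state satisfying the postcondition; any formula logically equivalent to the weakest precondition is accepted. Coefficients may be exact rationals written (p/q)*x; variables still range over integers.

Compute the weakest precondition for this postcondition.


Working backward. After the program, the postcondition (1/4)*tot + (tot + 3) != 3 must hold; in canonical form it is (5/4)*tot != 0.
Before tot := tot - 2: (5/4)*tot != 5/2
Then branch requires (5/4)*tot != 5/2; else branch requires (5/4)*tot != -35/4.
Before the if: ((not (r <= 2*tot - 7)) -> (5/4)*tot != 5/2) and (r <= 2*tot - 7 -> (5/4)*tot != -35/4)
Before r := 2*r: ((not (2*r <= 2*tot - 7)) -> (5/4)*tot != 5/2) and (2*r <= 2*tot - 7 -> (5/4)*tot != -35/4)
Answer: WP = ((not (2*r <= 2*tot - 7)) -> (5/4)*tot != 5/2) and (2*r <= 2*tot - 7 -> (5/4)*tot != -35/4)


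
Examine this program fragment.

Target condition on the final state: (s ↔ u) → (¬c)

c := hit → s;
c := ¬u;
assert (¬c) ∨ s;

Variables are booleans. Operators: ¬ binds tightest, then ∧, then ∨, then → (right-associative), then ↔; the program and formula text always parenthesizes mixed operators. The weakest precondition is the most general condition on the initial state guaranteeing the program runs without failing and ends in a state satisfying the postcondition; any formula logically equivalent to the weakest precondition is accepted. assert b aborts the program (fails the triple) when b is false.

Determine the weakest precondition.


Working backward. After the program, (s ↔ u) → (¬c) must hold.
Before assert (¬c) ∨ s: ((¬c) ∨ s) ∧ ((s ↔ u) → (¬c))
Before c := ¬u: (u ∨ s) ∧ ((s ↔ u) → u)
Before c := hit → s: (u ∨ s) ∧ ((s ↔ u) → u)
Answer: WP = (u ∨ s) ∧ ((s ↔ u) → u)


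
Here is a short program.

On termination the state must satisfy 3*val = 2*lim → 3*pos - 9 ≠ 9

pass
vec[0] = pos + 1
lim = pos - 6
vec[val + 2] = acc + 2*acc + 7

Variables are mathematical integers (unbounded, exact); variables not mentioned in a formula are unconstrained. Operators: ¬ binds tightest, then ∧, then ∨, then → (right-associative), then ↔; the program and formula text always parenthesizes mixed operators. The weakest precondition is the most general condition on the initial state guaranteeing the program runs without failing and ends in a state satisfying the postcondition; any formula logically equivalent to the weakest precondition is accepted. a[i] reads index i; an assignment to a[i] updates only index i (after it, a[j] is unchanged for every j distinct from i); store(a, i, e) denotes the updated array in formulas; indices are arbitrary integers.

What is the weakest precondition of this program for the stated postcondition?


Working backward. After the program, the postcondition 3*val = 2*lim → 3*pos - 9 ≠ 9 must hold; in canonical form it is 3*val = 2*lim → 3*pos ≠ 18.
Before vec[val + 2] := acc + 2*acc + 7: 3*val = 2*lim → 3*pos ≠ 18
Before lim := pos - 6: 3*val = 2*pos - 12 → 3*pos ≠ 18
Before vec[0] := pos + 1: 3*val = 2*pos - 12 → 3*pos ≠ 18
Before skip: 3*val = 2*pos - 12 → 3*pos ≠ 18
Answer: WP = 3*val = 2*pos - 12 → 3*pos ≠ 18


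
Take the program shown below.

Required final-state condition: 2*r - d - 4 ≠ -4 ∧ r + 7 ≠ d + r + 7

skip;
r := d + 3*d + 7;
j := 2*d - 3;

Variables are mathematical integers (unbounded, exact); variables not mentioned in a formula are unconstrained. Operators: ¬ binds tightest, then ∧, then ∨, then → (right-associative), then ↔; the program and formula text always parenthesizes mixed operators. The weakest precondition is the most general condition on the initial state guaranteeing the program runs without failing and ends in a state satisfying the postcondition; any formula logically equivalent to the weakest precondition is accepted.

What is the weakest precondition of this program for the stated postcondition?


Working backward. After the program, the postcondition 2*r - d - 4 ≠ -4 ∧ r + 7 ≠ d + r + 7 must hold; in canonical form it is 2*r ≠ d ∧ d ≠ 0.
Before j := 2*d - 3: 2*r ≠ d ∧ d ≠ 0
Before r := d + 3*d + 7: 7*d ≠ -14 ∧ d ≠ 0
Before skip: 7*d ≠ -14 ∧ d ≠ 0
Answer: WP = 7*d ≠ -14 ∧ d ≠ 0


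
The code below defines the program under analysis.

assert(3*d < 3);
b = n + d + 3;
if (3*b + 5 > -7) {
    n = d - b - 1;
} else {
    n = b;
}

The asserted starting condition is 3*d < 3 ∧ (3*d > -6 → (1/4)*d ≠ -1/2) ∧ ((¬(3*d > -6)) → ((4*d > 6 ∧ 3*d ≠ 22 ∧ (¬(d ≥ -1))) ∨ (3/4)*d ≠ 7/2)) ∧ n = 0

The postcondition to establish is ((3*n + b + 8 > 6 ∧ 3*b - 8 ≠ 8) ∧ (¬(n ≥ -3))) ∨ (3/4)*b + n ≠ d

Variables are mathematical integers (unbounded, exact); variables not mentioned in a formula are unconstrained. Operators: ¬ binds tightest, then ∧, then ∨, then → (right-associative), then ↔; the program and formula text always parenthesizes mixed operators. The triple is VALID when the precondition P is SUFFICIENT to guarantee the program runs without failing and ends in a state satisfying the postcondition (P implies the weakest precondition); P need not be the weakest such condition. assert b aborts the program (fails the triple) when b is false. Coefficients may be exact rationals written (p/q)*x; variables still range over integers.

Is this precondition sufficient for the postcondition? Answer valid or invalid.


Working backward. After the program, the postcondition ((3*n + b + 8 > 6 ∧ 3*b - 8 ≠ 8) ∧ (¬(n ≥ -3))) ∨ (3/4)*b + n ≠ d must hold; in canonical form it is (b + 3*n > -2 ∧ 3*b ≠ 16 ∧ (¬(n ≥ -3))) ∨ (3/4)*b + n ≠ d.
Then branch requires (3*d > 2*b + 1 ∧ 3*b ≠ 16 ∧ (¬(d ≥ b - 2))) ∨ (1/4)*b ≠ -1; else branch requires (4*b > -2 ∧ 3*b ≠ 16 ∧ (¬(b ≥ -3))) ∨ (7/4)*b ≠ d.
Before the if: (3*b > -12 → ((3*d > 2*b + 1 ∧ 3*b ≠ 16 ∧ (¬(d ≥ b - 2))) ∨ (1/4)*b ≠ -1)) ∧ ((¬(3*b > -12)) → ((4*b > -2 ∧ 3*b ≠ 16 ∧ (¬(b ≥ -3))) ∨ (7/4)*b ≠ d))
Before b := n + d + 3: (3*d + 3*n > -21 → ((d > 2*n + 7 ∧ 3*d + 3*n ≠ 7 ∧ (¬(n ≤ -1))) ∨ (1/4)*d + (1/4)*n ≠ -7/4)) ∧ ((¬(3*d + 3*n > -21)) → ((4*d + 4*n > -14 ∧ 3*d + 3*n ≠ 7 ∧ (¬(d + n ≥ -6))) ∨ (3/4)*d + (7/4)*n ≠ -21/4))
Before assert 3*d < 3: 3*d < 3 ∧ (3*d + 3*n > -21 → ((d > 2*n + 7 ∧ 3*d + 3*n ≠ 7 ∧ (¬(n ≤ -1))) ∨ (1/4)*d + (1/4)*n ≠ -7/4)) ∧ ((¬(3*d + 3*n > -21)) → ((4*d + 4*n > -14 ∧ 3*d + 3*n ≠ 7 ∧ (¬(d + n ≥ -6))) ∨ (3/4)*d + (7/4)*n ≠ -21/4))
The weakest precondition is 3*d < 3 ∧ (3*d + 3*n > -21 → ((d > 2*n + 7 ∧ 3*d + 3*n ≠ 7 ∧ (¬(n ≤ -1))) ∨ (1/4)*d + (1/4)*n ≠ -7/4)) ∧ ((¬(3*d + 3*n > -21)) → ((4*d + 4*n > -14 ∧ 3*d + 3*n ≠ 7 ∧ (¬(d + n ≥ -6))) ∨ (3/4)*d + (7/4)*n ≠ -21/4)).
Check whether 3*d < 3 ∧ (3*d > -6 → (1/4)*d ≠ -1/2) ∧ ((¬(3*d > -6)) → ((4*d > 6 ∧ 3*d ≠ 22 ∧ (¬(d ≥ -1))) ∨ (3/4)*d ≠ 7/2)) ∧ n = 0 implies it.
Countermodel: at the initial state d = -7, n = 0, the precondition holds but the weakest precondition fails.
Answer: invalid


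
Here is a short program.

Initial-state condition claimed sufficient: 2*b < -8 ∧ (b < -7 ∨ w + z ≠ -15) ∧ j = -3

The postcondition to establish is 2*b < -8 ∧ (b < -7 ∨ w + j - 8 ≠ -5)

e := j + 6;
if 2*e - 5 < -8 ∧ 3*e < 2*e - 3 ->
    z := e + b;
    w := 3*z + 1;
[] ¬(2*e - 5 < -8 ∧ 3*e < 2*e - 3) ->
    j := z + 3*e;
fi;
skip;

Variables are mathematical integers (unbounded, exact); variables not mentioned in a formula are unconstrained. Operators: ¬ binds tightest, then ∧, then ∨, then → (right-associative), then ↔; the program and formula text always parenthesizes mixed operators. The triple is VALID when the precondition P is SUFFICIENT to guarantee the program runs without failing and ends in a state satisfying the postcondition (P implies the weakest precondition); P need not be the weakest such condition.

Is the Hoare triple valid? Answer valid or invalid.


Working backward. After the program, the postcondition 2*b < -8 ∧ (b < -7 ∨ w + j - 8 ≠ -5) must hold; in canonical form it is 2*b < -8 ∧ (b < -7 ∨ j + w ≠ 3).
Before skip: 2*b < -8 ∧ (b < -7 ∨ j + w ≠ 3)
Then branch requires 2*b < -8 ∧ (b < -7 ∨ 3*b + 3*e + j ≠ 2); else branch requires 2*b < -8 ∧ (b < -7 ∨ 3*e + w + z ≠ 3).
Before the if: ((2*e < -3 ∧ e < -3) → (2*b < -8 ∧ (b < -7 ∨ 3*b + 3*e + j ≠ 2))) ∧ ((¬(2*e < -3 ∧ e < -3)) → (2*b < -8 ∧ (b < -7 ∨ 3*e + w + z ≠ 3)))
Before e := j + 6: ((2*j < -15 ∧ j < -9) → (2*b < -8 ∧ (b < -7 ∨ 3*b + 4*j ≠ -16))) ∧ ((¬(2*j < -15 ∧ j < -9)) → (2*b < -8 ∧ (b < -7 ∨ 3*j + w + z ≠ -15)))
The weakest precondition is ((2*j < -15 ∧ j < -9) → (2*b < -8 ∧ (b < -7 ∨ 3*b + 4*j ≠ -16))) ∧ ((¬(2*j < -15 ∧ j < -9)) → (2*b < -8 ∧ (b < -7 ∨ 3*j + w + z ≠ -15))).
Check whether 2*b < -8 ∧ (b < -7 ∨ w + z ≠ -15) ∧ j = -3 implies it.
Countermodel: at the initial state b = -7, j = -3, w = -6, z = 0, the precondition holds but the weakest precondition fails.
Answer: invalid


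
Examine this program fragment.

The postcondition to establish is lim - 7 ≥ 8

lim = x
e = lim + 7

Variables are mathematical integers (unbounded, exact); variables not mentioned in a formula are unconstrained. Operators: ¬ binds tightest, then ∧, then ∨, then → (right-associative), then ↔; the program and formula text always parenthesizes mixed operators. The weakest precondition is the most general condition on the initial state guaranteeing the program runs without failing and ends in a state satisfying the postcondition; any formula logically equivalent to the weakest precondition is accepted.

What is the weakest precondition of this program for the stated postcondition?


Working backward. After the program, the postcondition lim - 7 ≥ 8 must hold; in canonical form it is lim ≥ 15.
Before e := lim + 7: lim ≥ 15
Before lim := x: x ≥ 15
Answer: WP = x ≥ 15


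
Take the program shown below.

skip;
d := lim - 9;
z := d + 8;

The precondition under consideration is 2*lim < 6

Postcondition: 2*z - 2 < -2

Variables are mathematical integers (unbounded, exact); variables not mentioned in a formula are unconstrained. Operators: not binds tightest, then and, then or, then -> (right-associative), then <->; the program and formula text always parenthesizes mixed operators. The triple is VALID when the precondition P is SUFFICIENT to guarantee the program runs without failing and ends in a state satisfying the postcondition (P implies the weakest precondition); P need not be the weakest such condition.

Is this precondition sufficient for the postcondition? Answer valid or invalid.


Working backward. After the program, the postcondition 2*z - 2 < -2 must hold; in canonical form it is 2*z < 0.
Before z := d + 8: 2*d < -16
Before d := lim - 9: 2*lim < 2
Before skip: 2*lim < 2
The weakest precondition is 2*lim < 2.
Check whether 2*lim < 6 implies it.
Countermodel: at the initial state lim = 1, the precondition holds but the weakest precondition fails.
Answer: invalid


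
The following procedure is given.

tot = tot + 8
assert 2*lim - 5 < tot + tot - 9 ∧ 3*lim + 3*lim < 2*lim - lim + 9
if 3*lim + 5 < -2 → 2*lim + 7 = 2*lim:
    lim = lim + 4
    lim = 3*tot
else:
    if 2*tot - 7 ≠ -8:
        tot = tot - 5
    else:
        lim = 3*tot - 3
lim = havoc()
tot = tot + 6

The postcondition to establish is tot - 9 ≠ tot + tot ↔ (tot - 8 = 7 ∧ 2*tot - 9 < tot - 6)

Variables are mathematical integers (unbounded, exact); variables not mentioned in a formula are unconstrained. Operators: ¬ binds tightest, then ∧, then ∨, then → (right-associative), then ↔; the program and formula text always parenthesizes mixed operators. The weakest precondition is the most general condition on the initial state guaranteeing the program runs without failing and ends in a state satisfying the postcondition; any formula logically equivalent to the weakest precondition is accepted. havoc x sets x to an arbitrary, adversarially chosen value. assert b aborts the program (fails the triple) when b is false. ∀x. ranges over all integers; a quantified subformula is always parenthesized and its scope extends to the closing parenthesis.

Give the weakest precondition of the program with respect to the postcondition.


Working backward. After the program, the postcondition tot - 9 ≠ tot + tot ↔ (tot - 8 = 7 ∧ 2*tot - 9 < tot - 6) must hold; in canonical form it is tot ≠ -9 ↔ (tot = 15 ∧ tot < 3).
Before tot := tot + 6: tot ≠ -15 ↔ (tot = 9 ∧ tot < -3)
Before havoc lim: tot ≠ -15 ↔ (tot = 9 ∧ tot < -3)
Then branch requires tot ≠ -15 ↔ (tot = 9 ∧ tot < -3); else branch requires (2*tot ≠ -1 → (tot ≠ -10 ↔ (tot = 14 ∧ tot < 2))) ∧ ((¬(2*tot ≠ -1)) → (tot ≠ -15 ↔ (tot = 9 ∧ tot < -3))).
Before the if: ((¬(3*lim < -7)) → (tot ≠ -15 ↔ (tot = 9 ∧ tot < -3))) ∧ (3*lim < -7 → ((2*tot ≠ -1 → (tot ≠ -10 ↔ (tot = 14 ∧ tot < 2))) ∧ ((¬(2*tot ≠ -1)) → (tot ≠ -15 ↔ (tot = 9 ∧ tot < -3)))))
Before assert 2*lim - 5 < tot + tot - 9 ∧ 3*lim + 3*lim < 2*lim - lim + 9: 2*lim < 2*tot - 4 ∧ 5*lim < 9 ∧ ((¬(3*lim < -7)) → (tot ≠ -15 ↔ (tot = 9 ∧ tot < -3))) ∧ (3*lim < -7 → ((2*tot ≠ -1 → (tot ≠ -10 ↔ (tot = 14 ∧ tot < 2))) ∧ ((¬(2*tot ≠ -1)) → (tot ≠ -15 ↔ (tot = 9 ∧ tot < -3)))))
Before tot := tot + 8: 2*lim < 2*tot + 12 ∧ 5*lim < 9 ∧ ((¬(3*lim < -7)) → (tot ≠ -23 ↔ (tot = 1 ∧ tot < -11))) ∧ (3*lim < -7 → ((2*tot ≠ -17 → (tot ≠ -18 ↔ (tot = 6 ∧ tot < -6))) ∧ ((¬(2*tot ≠ -17)) → (tot ≠ -23 ↔ (tot = 1 ∧ tot < -11)))))
Answer: WP = 2*lim < 2*tot + 12 ∧ 5*lim < 9 ∧ ((¬(3*lim < -7)) → (tot ≠ -23 ↔ (tot = 1 ∧ tot < -11))) ∧ (3*lim < -7 → ((2*tot ≠ -17 → (tot ≠ -18 ↔ (tot = 6 ∧ tot < -6))) ∧ ((¬(2*tot ≠ -17)) → (tot ≠ -23 ↔ (tot = 1 ∧ tot < -11)))))


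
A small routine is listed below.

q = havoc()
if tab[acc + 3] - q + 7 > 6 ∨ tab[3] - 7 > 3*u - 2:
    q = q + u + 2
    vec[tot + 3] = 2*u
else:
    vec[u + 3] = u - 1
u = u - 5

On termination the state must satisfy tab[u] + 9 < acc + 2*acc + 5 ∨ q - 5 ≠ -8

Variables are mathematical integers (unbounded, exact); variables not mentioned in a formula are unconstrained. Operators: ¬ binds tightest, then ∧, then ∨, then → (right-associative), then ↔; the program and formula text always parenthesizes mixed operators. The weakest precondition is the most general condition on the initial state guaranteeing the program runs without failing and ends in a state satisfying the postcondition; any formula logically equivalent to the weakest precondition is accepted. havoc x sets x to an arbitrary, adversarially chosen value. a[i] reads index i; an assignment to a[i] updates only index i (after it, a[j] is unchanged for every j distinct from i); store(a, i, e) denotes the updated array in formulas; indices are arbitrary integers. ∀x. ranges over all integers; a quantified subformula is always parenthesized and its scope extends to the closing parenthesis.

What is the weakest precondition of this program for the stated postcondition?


Working backward. After the program, the postcondition tab[u] + 9 < acc + 2*acc + 5 ∨ q - 5 ≠ -8 must hold; in canonical form it is tab[u] < 3*acc - 4 ∨ q ≠ -3.
Before u := u - 5: tab[u - 5] < 3*acc - 4 ∨ q ≠ -3
Then branch requires tab[u - 5] < 3*acc - 4 ∨ q + u ≠ -5; else branch requires tab[u - 5] < 3*acc - 4 ∨ q ≠ -3.
Before the if: ((tab[acc + 3] > q - 1 ∨ tab[3] > 3*u + 5) → (tab[u - 5] < 3*acc - 4 ∨ q + u ≠ -5)) ∧ ((¬(tab[acc + 3] > q - 1 ∨ tab[3] > 3*u + 5)) → (tab[u - 5] < 3*acc - 4 ∨ q ≠ -3))
Before havoc q: ∀q_1. (((tab[acc + 3] > q_1 - 1 ∨ tab[3] > 3*u + 5) → (tab[u - 5] < 3*acc - 4 ∨ q_1 + u ≠ -5)) ∧ ((¬(tab[acc + 3] > q_1 - 1 ∨ tab[3] > 3*u + 5)) → (tab[u - 5] < 3*acc - 4 ∨ q_1 ≠ -3)))
Answer: WP = ∀q_1. (((tab[acc + 3] > q_1 - 1 ∨ tab[3] > 3*u + 5) → (tab[u - 5] < 3*acc - 4 ∨ q_1 + u ≠ -5)) ∧ ((¬(tab[acc + 3] > q_1 - 1 ∨ tab[3] > 3*u + 5)) → (tab[u - 5] < 3*acc - 4 ∨ q_1 ≠ -3)))


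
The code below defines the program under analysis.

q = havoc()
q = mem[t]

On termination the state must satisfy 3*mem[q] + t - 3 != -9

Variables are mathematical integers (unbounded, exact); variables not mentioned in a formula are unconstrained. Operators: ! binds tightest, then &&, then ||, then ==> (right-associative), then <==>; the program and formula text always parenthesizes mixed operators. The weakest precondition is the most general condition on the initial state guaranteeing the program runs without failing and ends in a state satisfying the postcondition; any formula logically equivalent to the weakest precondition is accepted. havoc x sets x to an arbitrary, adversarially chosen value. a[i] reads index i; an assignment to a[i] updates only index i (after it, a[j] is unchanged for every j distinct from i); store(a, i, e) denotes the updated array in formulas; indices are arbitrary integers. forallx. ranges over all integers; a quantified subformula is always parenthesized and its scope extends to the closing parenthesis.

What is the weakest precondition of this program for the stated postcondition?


Working backward. After the program, the postcondition 3*mem[q] + t - 3 != -9 must hold; in canonical form it is 3*mem[q] + t != -6.
Before q := mem[t]: 3*mem[mem[t]] + t != -6
Before havoc q: 3*mem[mem[t]] + t != -6
Answer: WP = 3*mem[mem[t]] + t != -6


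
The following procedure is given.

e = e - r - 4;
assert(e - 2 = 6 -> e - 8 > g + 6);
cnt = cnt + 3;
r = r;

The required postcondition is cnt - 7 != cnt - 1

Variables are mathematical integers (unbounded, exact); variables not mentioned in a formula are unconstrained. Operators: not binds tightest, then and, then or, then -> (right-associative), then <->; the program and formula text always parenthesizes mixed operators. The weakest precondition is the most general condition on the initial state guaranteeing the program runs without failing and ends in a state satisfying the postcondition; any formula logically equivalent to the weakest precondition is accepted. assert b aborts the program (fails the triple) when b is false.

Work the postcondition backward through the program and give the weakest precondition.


Working backward. After the program, the postcondition cnt - 7 != cnt - 1 must hold; in canonical form it is true.
Before r := r: true
Before cnt := cnt + 3: true
Before assert e - 2 = 6 -> e - 8 > g + 6: e = 8 -> e > g + 14
Before e := e - r - 4: e = r + 12 -> e > g + r + 18
Answer: WP = e = r + 12 -> e > g + r + 18


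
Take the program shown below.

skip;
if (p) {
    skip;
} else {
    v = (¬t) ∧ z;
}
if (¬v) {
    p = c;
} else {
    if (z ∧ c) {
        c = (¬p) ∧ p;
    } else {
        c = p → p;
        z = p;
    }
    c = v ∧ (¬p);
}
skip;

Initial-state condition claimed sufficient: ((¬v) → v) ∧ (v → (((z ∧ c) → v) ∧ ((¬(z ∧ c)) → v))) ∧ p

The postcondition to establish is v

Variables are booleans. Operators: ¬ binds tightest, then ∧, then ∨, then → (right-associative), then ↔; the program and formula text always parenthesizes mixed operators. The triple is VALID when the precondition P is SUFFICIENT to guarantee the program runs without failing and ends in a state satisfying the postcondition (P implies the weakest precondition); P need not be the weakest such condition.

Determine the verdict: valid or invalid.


Working backward. After the program, v must hold.
Before skip: v
Then branch requires v; else branch requires ((z ∧ c) → v) ∧ ((¬(z ∧ c)) → v).
Before the if: ((¬v) → v) ∧ (v → (((z ∧ c) → v) ∧ ((¬(z ∧ c)) → v)))
Then branch requires ((¬v) → v) ∧ (v → (((z ∧ c) → v) ∧ ((¬(z ∧ c)) → v))); else branch requires ((¬((¬t) ∧ z)) → ((¬t) ∧ z)) ∧ (((¬t) ∧ z) → (((z ∧ c) → ((¬t) ∧ z)) ∧ ((¬(z ∧ c)) → ((¬t) ∧ z)))).
Before the if: (p → (((¬v) → v) ∧ (v → (((z ∧ c) → v) ∧ ((¬(z ∧ c)) → v))))) ∧ ((¬p) → (((¬((¬t) ∧ z)) → ((¬t) ∧ z)) ∧ (((¬t) ∧ z) → (((z ∧ c) → ((¬t) ∧ z)) ∧ ((¬(z ∧ c)) → ((¬t) ∧ z))))))
Before skip: (p → (((¬v) → v) ∧ (v → (((z ∧ c) → v) ∧ ((¬(z ∧ c)) → v))))) ∧ ((¬p) → (((¬((¬t) ∧ z)) → ((¬t) ∧ z)) ∧ (((¬t) ∧ z) → (((z ∧ c) → ((¬t) ∧ z)) ∧ ((¬(z ∧ c)) → ((¬t) ∧ z))))))
The weakest precondition is (p → (((¬v) → v) ∧ (v → (((z ∧ c) → v) ∧ ((¬(z ∧ c)) → v))))) ∧ ((¬p) → (((¬((¬t) ∧ z)) → ((¬t) ∧ z)) ∧ (((¬t) ∧ z) → (((z ∧ c) → ((¬t) ∧ z)) ∧ ((¬(z ∧ c)) → ((¬t) ∧ z)))))).
Check whether ((¬v) → v) ∧ (v → (((z ∧ c) → v) ∧ ((¬(z ∧ c)) → v))) ∧ p implies it.
Every state satisfying the precondition satisfies the weakest precondition: the implication holds.
Answer: valid


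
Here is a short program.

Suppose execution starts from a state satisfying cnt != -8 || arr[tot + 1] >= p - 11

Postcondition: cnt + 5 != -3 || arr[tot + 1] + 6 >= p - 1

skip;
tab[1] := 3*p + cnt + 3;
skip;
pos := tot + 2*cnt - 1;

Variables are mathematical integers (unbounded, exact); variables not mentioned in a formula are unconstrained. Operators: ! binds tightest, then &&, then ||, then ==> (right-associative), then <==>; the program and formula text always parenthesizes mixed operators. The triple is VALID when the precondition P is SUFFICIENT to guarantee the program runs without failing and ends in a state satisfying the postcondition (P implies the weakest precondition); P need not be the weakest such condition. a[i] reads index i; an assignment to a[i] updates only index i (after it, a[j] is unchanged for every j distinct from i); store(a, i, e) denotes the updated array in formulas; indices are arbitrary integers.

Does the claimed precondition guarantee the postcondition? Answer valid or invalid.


Working backward. After the program, the postcondition cnt + 5 != -3 || arr[tot + 1] + 6 >= p - 1 must hold; in canonical form it is cnt != -8 || arr[tot + 1] >= p - 7.
Before pos := tot + 2*cnt - 1: cnt != -8 || arr[tot + 1] >= p - 7
Before skip: cnt != -8 || arr[tot + 1] >= p - 7
Before tab[1] := 3*p + cnt + 3: cnt != -8 || arr[tot + 1] >= p - 7
Before skip: cnt != -8 || arr[tot + 1] >= p - 7
The weakest precondition is cnt != -8 || arr[tot + 1] >= p - 7.
Check whether cnt != -8 || arr[tot + 1] >= p - 11 implies it.
Countermodel: at the initial state arr = {[0] = -8, elsewhere -8}, cnt = -8, p = 0, tot = -1, the precondition holds but the weakest precondition fails.
Answer: invalid


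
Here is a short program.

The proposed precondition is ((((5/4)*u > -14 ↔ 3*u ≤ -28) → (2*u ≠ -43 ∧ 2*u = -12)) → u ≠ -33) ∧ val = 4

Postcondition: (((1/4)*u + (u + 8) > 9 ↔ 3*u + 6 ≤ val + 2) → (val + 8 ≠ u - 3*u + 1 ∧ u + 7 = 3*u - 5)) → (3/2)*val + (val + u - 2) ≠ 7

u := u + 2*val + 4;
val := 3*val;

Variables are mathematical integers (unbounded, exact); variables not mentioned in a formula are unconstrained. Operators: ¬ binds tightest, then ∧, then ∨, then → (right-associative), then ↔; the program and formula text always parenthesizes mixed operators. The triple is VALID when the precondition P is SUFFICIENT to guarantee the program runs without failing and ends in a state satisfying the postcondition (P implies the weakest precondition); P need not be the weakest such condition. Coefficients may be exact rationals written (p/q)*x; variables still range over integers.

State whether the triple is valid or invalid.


Working backward. After the program, the postcondition (((1/4)*u + (u + 8) > 9 ↔ 3*u + 6 ≤ val + 2) → (val + 8 ≠ u - 3*u + 1 ∧ u + 7 = 3*u - 5)) → (3/2)*val + (val + u - 2) ≠ 7 must hold; in canonical form it is (((5/4)*u > 1 ↔ 3*u ≤ val - 4) → (2*u + val ≠ -7 ∧ 2*u = 12)) → u + (5/2)*val ≠ 9.
Before val := 3*val: (((5/4)*u > 1 ↔ 3*u ≤ 3*val - 4) → (2*u + 3*val ≠ -7 ∧ 2*u = 12)) → u + (15/2)*val ≠ 9
Before u := u + 2*val + 4: (((5/4)*u + (5/2)*val > -4 ↔ 3*u + 3*val ≤ -16) → (2*u + 7*val ≠ -15 ∧ 2*u + 4*val = 4)) → u + (19/2)*val ≠ 5
The weakest precondition is (((5/4)*u + (5/2)*val > -4 ↔ 3*u + 3*val ≤ -16) → (2*u + 7*val ≠ -15 ∧ 2*u + 4*val = 4)) → u + (19/2)*val ≠ 5.
Check whether ((((5/4)*u > -14 ↔ 3*u ≤ -28) → (2*u ≠ -43 ∧ 2*u = -12)) → u ≠ -33) ∧ val = 4 implies it.
Every state satisfying the precondition satisfies the weakest precondition: the implication holds.
Answer: valid


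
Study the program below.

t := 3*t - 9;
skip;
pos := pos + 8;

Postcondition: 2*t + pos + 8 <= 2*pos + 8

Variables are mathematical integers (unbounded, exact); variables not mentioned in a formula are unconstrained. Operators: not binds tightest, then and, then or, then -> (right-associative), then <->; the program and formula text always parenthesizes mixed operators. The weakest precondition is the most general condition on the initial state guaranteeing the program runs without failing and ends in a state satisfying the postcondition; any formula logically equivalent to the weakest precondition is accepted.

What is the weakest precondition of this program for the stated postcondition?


Working backward. After the program, the postcondition 2*t + pos + 8 <= 2*pos + 8 must hold; in canonical form it is 2*t <= pos.
Before pos := pos + 8: 2*t <= pos + 8
Before skip: 2*t <= pos + 8
Before t := 3*t - 9: 6*t <= pos + 26
Answer: WP = 6*t <= pos + 26


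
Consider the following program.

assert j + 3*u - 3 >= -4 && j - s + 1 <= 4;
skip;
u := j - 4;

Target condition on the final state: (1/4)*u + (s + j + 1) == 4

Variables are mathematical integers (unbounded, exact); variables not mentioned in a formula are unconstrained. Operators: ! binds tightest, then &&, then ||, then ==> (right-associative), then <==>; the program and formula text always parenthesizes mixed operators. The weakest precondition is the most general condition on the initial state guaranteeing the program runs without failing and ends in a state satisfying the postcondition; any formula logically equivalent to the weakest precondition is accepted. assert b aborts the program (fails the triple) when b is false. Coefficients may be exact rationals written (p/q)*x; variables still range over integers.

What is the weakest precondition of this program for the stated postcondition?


Working backward. After the program, the postcondition (1/4)*u + (s + j + 1) == 4 must hold; in canonical form it is j + s + (1/4)*u == 3.
Before u := j - 4: (5/4)*j + s == 4
Before skip: (5/4)*j + s == 4
Before assert j + 3*u - 3 >= -4 && j - s + 1 <= 4: j + 3*u >= -1 && j <= s + 3 && (5/4)*j + s == 4
Answer: WP = j + 3*u >= -1 && j <= s + 3 && (5/4)*j + s == 4


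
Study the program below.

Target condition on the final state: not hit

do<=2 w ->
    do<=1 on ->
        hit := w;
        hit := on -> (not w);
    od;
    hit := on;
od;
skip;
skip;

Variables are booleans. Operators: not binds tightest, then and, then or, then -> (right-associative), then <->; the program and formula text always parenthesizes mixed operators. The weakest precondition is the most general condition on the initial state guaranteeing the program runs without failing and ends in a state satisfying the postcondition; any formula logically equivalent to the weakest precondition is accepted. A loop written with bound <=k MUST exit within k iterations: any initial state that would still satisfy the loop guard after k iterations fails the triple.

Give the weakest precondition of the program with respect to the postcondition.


Working backward. After the program, not hit must hold.
Before skip: not hit
Before skip: not hit
Before the loop (bound <=2), unroll the exhaustion recursion (WP_0 = exit-now case; WP_j = one more guarded iteration, up to j = 2):
  WP_0: (not w) and (not hit)
  WP_1: (w -> ((on -> ((not on) and (not w))) and ((not on) -> ((not w) and (not on))))) and ((not w) -> (not hit))
  WP_2: (w -> ((on -> ((not on) and (w -> ((on -> ((not on) and (not w))) and ((not on) -> ((not w) and (not on))))) and ((not w) -> (not on)))) and ((not on) -> ((w -> ((on -> ((not on) and (not w))) and ((not on) -> ((not w) and (not on))))) and ((not w) -> (not on)))))) and ((not w) -> (not hit))
So before the loop: (w -> ((on -> ((not on) and (w -> ((on -> ((not on) and (not w))) and ((not on) -> ((not w) and (not on))))) and ((not w) -> (not on)))) and ((not on) -> ((w -> ((on -> ((not on) and (not w))) and ((not on) -> ((not w) and (not on))))) and ((not w) -> (not on)))))) and ((not w) -> (not hit))
Answer: WP = (w -> ((on -> ((not on) and (w -> ((on -> ((not on) and (not w))) and ((not on) -> ((not w) and (not on))))) and ((not w) -> (not on)))) and ((not on) -> ((w -> ((on -> ((not on) and (not w))) and ((not on) -> ((not w) and (not on))))) and ((not w) -> (not on)))))) and ((not w) -> (not hit))


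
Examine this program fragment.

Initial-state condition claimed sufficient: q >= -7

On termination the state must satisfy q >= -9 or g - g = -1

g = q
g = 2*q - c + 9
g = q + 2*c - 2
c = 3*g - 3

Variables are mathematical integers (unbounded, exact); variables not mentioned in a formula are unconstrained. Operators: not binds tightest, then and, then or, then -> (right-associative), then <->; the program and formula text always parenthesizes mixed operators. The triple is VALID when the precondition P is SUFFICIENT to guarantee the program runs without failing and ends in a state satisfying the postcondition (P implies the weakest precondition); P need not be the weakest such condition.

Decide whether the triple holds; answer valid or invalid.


Working backward. After the program, the postcondition q >= -9 or g - g = -1 must hold; in canonical form it is q >= -9.
Before c := 3*g - 3: q >= -9
Before g := q + 2*c - 2: q >= -9
Before g := 2*q - c + 9: q >= -9
Before g := q: q >= -9
The weakest precondition is q >= -9.
Check whether q >= -7 implies it.
Every state satisfying the precondition satisfies the weakest precondition: the implication holds.
Answer: valid


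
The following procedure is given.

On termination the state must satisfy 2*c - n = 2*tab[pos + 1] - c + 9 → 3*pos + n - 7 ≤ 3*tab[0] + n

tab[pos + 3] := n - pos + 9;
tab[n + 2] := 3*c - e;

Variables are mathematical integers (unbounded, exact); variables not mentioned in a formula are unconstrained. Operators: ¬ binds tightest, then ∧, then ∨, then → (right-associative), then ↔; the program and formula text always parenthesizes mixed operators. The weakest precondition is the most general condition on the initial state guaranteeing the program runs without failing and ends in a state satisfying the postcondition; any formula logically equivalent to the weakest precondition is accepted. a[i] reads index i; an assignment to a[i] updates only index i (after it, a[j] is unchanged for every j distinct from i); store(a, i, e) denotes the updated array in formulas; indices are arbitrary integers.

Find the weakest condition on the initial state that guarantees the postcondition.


Working backward. After the program, the postcondition 2*c - n = 2*tab[pos + 1] - c + 9 → 3*pos + n - 7 ≤ 3*tab[0] + n must hold; in canonical form it is 3*c = 2*tab[pos + 1] + n + 9 → 3*pos ≤ 3*tab[0] + 7.
Before tab[n + 2] := 3*c - e: 3*c = 2*store(tab, n + 2, 3*c - e)[pos + 1] + n + 9 → 3*pos ≤ 3*store(tab, n + 2, 3*c - e)[0] + 7
Before tab[pos + 3] := n - pos + 9: 3*c = 2*store(store(tab, pos + 3, n - pos + 9), n + 2, 3*c - e)[pos + 1] + n + 9 → 3*pos ≤ 3*store(store(tab, pos + 3, n - pos + 9), n + 2, 3*c - e)[0] + 7
Answer: WP = 3*c = 2*store(store(tab, pos + 3, n - pos + 9), n + 2, 3*c - e)[pos + 1] + n + 9 → 3*pos ≤ 3*store(store(tab, pos + 3, n - pos + 9), n + 2, 3*c - e)[0] + 7


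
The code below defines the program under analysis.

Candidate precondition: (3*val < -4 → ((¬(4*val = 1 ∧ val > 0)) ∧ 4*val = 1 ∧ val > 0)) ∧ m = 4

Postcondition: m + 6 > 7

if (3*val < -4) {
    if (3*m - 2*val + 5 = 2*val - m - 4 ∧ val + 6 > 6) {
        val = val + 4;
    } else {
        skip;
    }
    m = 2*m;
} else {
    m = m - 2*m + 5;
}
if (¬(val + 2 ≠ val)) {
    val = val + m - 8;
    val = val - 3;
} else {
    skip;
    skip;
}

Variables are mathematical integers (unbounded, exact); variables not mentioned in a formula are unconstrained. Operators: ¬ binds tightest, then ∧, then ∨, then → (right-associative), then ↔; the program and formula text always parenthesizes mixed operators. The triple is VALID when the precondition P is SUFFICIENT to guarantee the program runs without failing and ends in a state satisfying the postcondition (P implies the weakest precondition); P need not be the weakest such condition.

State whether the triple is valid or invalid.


Working backward. After the program, the postcondition m + 6 > 7 must hold; in canonical form it is m > 1.
Then branch requires m > 1; else branch requires m > 1.
Before the if: m > 1
Then branch requires ((4*m = 4*val - 9 ∧ val > 0) → 2*m > 1) ∧ ((¬(4*m = 4*val - 9 ∧ val > 0)) → 2*m > 1); else branch requires m < 4.
Before the if: (3*val < -4 → (((4*m = 4*val - 9 ∧ val > 0) → 2*m > 1) ∧ ((¬(4*m = 4*val - 9 ∧ val > 0)) → 2*m > 1))) ∧ ((¬(3*val < -4)) → m < 4)
The weakest precondition is (3*val < -4 → (((4*m = 4*val - 9 ∧ val > 0) → 2*m > 1) ∧ ((¬(4*m = 4*val - 9 ∧ val > 0)) → 2*m > 1))) ∧ ((¬(3*val < -4)) → m < 4).
Check whether (3*val < -4 → ((¬(4*val = 1 ∧ val > 0)) ∧ 4*val = 1 ∧ val > 0)) ∧ m = 4 implies it.
Countermodel: at the initial state m = 4, val = -1, the precondition holds but the weakest precondition fails.
Answer: invalid
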